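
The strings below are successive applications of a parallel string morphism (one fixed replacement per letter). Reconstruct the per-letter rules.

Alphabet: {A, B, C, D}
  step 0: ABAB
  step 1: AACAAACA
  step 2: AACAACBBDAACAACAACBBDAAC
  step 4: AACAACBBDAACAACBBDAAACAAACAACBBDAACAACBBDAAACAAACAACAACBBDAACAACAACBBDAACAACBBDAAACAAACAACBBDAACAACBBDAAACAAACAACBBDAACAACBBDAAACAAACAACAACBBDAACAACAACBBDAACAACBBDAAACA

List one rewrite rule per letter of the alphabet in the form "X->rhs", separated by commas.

  step 1 ⇒ step 2: AACAAACA ⇒ AAC·AAC·BBD·AAC·AAC·AAC·BBD·AAC
    A ↦ AAC
    C ↦ BBD
  step 0 ⇒ step 1: ABAB ⇒ AAC·A·AAC·A
    B ↦ A
    D ↦ ACA  (constrained at step 2)

A->AAC, B->A, C->BBD, D->ACA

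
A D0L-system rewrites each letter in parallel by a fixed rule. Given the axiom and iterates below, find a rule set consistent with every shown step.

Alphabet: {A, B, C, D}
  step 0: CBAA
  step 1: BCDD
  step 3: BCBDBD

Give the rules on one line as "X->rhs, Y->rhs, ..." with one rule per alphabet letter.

  step 0 ⇒ step 1: CBAA ⇒ B·C·D·D
    A ↦ D
    B ↦ C
    C ↦ B
    D ↦ CA  (constrained at step 1)

A->D, B->C, C->B, D->CA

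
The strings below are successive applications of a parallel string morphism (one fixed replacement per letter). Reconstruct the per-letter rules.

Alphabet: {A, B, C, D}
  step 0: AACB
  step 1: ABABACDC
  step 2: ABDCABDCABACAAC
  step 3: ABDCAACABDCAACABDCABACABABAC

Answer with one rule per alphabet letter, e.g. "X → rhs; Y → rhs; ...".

A->AB, B->DC, C->AC, D->A

  step 2 ⇒ step 3: ABDCABDCABACAAC ⇒ AB·DC·A·AC·AB·DC·A·AC·AB·DC·AB·AC·AB·AB·AC
    A ↦ AB
    B ↦ DC
    C ↦ AC
    D ↦ A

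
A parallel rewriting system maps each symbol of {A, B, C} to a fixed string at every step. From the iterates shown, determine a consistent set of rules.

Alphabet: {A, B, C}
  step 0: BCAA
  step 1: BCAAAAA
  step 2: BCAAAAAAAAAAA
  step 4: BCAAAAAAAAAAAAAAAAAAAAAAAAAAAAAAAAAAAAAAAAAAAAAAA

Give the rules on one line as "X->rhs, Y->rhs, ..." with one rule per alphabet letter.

A->AA, B->BC, C->A

  step 1 ⇒ step 2: BCAAAAA ⇒ BC·A·AA·AA·AA·AA·AA
    A ↦ AA
    B ↦ BC
    C ↦ A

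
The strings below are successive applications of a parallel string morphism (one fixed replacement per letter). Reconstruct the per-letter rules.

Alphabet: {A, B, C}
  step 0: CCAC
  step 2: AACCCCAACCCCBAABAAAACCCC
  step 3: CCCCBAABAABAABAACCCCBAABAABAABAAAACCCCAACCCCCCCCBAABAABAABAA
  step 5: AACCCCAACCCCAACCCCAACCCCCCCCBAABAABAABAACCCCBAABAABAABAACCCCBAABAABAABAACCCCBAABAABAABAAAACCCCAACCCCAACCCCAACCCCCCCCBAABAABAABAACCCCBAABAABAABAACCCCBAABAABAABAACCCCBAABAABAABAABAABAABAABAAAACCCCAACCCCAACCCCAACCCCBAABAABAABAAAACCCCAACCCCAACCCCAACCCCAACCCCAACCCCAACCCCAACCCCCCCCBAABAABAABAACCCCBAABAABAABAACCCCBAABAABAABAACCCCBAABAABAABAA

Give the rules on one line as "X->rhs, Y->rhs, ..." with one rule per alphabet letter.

  step 2 ⇒ step 3: AACCCCAACCCCBAABAAAACCCC ⇒ CC·CC·BAA·BAA·BAA·BAA·CC·CC·BAA·BAA·BAA·BAA·AA·CC·CC·AA·CC·CC·CC·CC·BAA·BAA·BAA·BAA
    A ↦ CC
    B ↦ AA
    C ↦ BAA

A->CC, B->AA, C->BAA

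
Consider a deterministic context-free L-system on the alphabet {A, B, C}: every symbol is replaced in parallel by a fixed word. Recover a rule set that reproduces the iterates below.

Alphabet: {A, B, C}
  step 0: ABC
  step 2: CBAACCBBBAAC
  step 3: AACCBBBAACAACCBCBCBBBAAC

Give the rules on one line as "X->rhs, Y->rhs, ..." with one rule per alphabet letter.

A->B, B->CB, C->AAC

  step 2 ⇒ step 3: CBAACCBBBAAC ⇒ AAC·CB·B·B·AAC·AAC·CB·CB·CB·B·B·AAC
    A ↦ B
    B ↦ CB
    C ↦ AAC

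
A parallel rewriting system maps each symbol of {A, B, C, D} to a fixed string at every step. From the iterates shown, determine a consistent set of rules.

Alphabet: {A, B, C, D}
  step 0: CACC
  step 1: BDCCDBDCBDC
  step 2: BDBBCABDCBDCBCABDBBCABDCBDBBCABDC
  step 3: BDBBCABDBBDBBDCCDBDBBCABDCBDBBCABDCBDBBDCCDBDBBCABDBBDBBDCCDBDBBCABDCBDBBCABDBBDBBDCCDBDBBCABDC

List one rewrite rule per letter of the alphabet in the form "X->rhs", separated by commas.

  step 2 ⇒ step 3: BDBBCABDCBDCBCABDBBCABDCBDBBCABDC ⇒ BDB·BCA·BDB·BDB·BDC·CD·BDB·BCA·BDC·BDB·BCA·BDC·BDB·BDC·CD·BDB·BCA·BDB·BDB·BDC·CD·BDB·BCA·BDC·BDB·BCA·BDB·BDB·BDC·CD·BDB·BCA·BDC
    A ↦ CD
    B ↦ BDB
    C ↦ BDC
    D ↦ BCA

A->CD, B->BDB, C->BDC, D->BCA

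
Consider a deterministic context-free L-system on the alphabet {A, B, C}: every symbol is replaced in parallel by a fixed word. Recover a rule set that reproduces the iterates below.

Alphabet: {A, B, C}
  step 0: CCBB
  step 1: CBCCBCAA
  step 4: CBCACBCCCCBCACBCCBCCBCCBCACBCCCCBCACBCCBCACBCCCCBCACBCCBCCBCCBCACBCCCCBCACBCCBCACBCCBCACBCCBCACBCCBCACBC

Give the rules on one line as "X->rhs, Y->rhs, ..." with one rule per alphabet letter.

A->CC, B->A, C->CBC

  step 0 ⇒ step 1: CCBB ⇒ CBC·CBC·A·A
    B ↦ A
    C ↦ CBC
    A ↦ CC  (constrained at step 1)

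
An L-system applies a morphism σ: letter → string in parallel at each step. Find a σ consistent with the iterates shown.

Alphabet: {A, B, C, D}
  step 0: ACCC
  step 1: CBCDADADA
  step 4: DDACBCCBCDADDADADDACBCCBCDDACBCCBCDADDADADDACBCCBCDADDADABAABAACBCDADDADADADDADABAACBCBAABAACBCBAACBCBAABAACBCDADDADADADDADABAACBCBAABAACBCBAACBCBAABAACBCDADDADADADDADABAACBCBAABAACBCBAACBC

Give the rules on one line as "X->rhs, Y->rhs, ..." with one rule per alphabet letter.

A->CBC, B->DDA, C->DA, D->BAA

  step 0 ⇒ step 1: ACCC ⇒ CBC·DA·DA·DA
    A ↦ CBC
    C ↦ DA
    B ↦ DDA  (constrained at step 1)
    D ↦ BAA  (constrained at step 1)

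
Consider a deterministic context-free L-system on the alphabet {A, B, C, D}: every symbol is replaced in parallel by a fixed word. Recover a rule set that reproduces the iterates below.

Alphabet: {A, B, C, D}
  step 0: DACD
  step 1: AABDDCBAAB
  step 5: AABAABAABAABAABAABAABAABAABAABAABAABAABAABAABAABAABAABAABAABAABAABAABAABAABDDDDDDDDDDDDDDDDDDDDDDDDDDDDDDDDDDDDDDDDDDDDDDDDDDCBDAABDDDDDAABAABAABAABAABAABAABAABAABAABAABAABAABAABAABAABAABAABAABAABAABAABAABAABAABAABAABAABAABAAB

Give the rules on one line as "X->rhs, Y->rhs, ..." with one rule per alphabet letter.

  step 0 ⇒ step 1: DACD ⇒ AAB·DD·CB·AAB
    A ↦ DD
    C ↦ CB
    D ↦ AAB
    B ↦ D  (constrained at step 1)

A->DD, B->D, C->CB, D->AAB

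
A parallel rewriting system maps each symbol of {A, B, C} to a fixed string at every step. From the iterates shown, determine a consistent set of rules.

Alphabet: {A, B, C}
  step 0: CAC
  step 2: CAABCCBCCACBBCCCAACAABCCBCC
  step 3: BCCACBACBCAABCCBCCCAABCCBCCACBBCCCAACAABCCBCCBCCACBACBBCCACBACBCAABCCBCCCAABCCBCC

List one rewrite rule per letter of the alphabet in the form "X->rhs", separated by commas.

  step 2 ⇒ step 3: CAABCCBCCACBBCCCAACAABCCBCC ⇒ BCC·ACB·ACB·CAA·BCC·BCC·CAA·BCC·BCC·ACB·BCC·CAA·CAA·BCC·BCC·BCC·ACB·ACB·BCC·ACB·ACB·CAA·BCC·BCC·CAA·BCC·BCC
    A ↦ ACB
    B ↦ CAA
    C ↦ BCC

A->ACB, B->CAA, C->BCC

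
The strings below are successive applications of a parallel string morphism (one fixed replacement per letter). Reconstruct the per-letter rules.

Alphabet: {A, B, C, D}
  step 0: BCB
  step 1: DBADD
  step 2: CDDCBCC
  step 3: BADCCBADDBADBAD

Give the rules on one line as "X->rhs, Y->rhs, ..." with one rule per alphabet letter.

  step 2 ⇒ step 3: CDDCBCC ⇒ BAD·C·C·BAD·D·BAD·BAD
    B ↦ D
    C ↦ BAD
    D ↦ C
  step 1 ⇒ step 2: DBADD ⇒ C·D·DCB·C·C
    A ↦ DCB

A->DCB, B->D, C->BAD, D->C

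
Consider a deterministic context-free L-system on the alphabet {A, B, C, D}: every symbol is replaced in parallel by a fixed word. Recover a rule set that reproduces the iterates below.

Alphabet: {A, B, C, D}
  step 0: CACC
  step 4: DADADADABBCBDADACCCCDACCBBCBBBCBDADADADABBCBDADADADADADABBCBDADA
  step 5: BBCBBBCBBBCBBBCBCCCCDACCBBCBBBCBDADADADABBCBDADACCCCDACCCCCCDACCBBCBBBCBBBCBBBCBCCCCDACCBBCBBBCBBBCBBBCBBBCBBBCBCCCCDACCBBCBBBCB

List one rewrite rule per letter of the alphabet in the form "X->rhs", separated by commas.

  step 4 ⇒ step 5: DADADADABBCBDADACCCCDACCBBCBBBCBDADADADABBCBDADADADADADABBCBDADA ⇒ BB·CB·BB·CB·BB·CB·BB·CB·CC·CC·DA·CC·BB·CB·BB·CB·DA·DA·DA·DA·BB·CB·DA·DA·CC·CC·DA·CC·CC·CC·DA·CC·BB·CB·BB·CB·BB·CB·BB·CB·CC·CC·DA·CC·BB·CB·BB·CB·BB·CB·BB·CB·BB·CB·BB·CB·CC·CC·DA·CC·BB·CB·BB·CB
    A ↦ CB
    B ↦ CC
    C ↦ DA
    D ↦ BB

A->CB, B->CC, C->DA, D->BB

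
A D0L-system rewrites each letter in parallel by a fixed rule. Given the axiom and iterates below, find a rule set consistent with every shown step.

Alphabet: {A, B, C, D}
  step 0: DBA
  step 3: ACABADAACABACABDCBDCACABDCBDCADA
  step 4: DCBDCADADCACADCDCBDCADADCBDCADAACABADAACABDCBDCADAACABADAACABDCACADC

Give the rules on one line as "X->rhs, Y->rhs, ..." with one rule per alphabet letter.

  step 3 ⇒ step 4: ACABADAACABACABDCBDCACABDCBDCADA ⇒ DC·B·DC·ADA·DC·ACA·DC·DC·B·DC·ADA·DC·B·DC·ADA·ACA·B·ADA·ACA·B·DC·B·DC·ADA·ACA·B·ADA·ACA·B·DC·ACA·DC
    A ↦ DC
    B ↦ ADA
    C ↦ B
    D ↦ ACA

A->DC, B->ADA, C->B, D->ACA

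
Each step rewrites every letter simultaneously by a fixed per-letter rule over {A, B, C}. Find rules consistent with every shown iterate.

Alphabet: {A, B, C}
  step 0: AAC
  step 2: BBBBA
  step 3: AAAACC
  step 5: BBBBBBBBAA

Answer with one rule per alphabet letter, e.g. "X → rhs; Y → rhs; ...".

  step 2 ⇒ step 3: BBBBA ⇒ A·A·A·A·CC
    A ↦ CC
    B ↦ A
    C ↦ B  (constrained at step 0)

A->CC, B->A, C->B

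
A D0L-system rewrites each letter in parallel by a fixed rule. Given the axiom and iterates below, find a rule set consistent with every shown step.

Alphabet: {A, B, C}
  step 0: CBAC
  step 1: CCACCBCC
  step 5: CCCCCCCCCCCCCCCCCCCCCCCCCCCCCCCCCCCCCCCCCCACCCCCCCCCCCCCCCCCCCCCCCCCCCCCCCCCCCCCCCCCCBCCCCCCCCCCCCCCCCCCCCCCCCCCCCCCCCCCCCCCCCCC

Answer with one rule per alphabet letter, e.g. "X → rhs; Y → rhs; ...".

A->CB, B->AC, C->CC

  step 0 ⇒ step 1: CBAC ⇒ CC·AC·CB·CC
    A ↦ CB
    B ↦ AC
    C ↦ CC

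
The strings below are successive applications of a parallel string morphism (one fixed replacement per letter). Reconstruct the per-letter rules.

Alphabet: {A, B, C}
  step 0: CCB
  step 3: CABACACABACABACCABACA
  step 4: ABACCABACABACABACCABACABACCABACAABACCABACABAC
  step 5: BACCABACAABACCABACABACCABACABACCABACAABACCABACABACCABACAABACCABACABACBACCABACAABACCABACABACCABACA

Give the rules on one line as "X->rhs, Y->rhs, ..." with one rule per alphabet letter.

  step 4 ⇒ step 5: ABACCABACABACABACCABACABACCABACAABACCABACABAC ⇒ BAC·CA·BAC·A·A·BAC·CA·BAC·A·BAC·CA·BAC·A·BAC·CA·BAC·A·A·BAC·CA·BAC·A·BAC·CA·BAC·A·A·BAC·CA·BAC·A·BAC·BAC·CA·BAC·A·A·BAC·CA·BAC·A·BAC·CA·BAC·A
    A ↦ BAC
    B ↦ CA
    C ↦ A

A->BAC, B->CA, C->A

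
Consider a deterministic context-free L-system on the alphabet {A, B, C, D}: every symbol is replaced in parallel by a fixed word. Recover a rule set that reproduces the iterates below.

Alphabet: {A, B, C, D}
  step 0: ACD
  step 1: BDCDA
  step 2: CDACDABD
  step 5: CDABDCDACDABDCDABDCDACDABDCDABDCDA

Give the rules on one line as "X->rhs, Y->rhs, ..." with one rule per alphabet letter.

  step 1 ⇒ step 2: BDCDA ⇒ CD·A·CD·A·BD
    A ↦ BD
    B ↦ CD
    C ↦ CD
    D ↦ A

A->BD, B->CD, C->CD, D->A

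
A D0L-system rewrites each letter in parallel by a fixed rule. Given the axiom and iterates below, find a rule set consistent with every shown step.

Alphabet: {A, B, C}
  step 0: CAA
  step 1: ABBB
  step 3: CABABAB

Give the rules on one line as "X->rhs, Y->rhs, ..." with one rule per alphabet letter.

A->B, B->C, C->AB

  step 0 ⇒ step 1: CAA ⇒ AB·B·B
    A ↦ B
    C ↦ AB
    B ↦ C  (constrained at step 1)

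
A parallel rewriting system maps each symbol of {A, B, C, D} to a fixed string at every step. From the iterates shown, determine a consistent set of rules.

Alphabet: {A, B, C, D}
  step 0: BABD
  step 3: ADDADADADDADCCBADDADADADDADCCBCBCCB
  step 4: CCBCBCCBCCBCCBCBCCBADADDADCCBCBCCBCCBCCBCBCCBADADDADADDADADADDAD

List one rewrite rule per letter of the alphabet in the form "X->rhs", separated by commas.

  step 3 ⇒ step 4: ADDADADADDADCCBADDADADADDADCCBCBCCB ⇒ C·CB·CB·C·CB·C·CB·C·CB·CB·C·CB·AD·AD·DAD·C·CB·CB·C·CB·C·CB·C·CB·CB·C·CB·AD·AD·DAD·AD·DAD·AD·AD·DAD
    A ↦ C
    B ↦ DAD
    C ↦ AD
    D ↦ CB

A->C, B->DAD, C->AD, D->CB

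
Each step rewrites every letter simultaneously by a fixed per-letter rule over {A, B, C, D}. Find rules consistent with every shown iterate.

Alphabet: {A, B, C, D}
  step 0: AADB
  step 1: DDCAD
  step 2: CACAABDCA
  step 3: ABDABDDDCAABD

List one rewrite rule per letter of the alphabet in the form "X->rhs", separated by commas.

  step 2 ⇒ step 3: CACAABDCA ⇒ AB·D·AB·D·D·D·CA·AB·D
    A ↦ D
    B ↦ D
    C ↦ AB
    D ↦ CA

A->D, B->D, C->AB, D->CA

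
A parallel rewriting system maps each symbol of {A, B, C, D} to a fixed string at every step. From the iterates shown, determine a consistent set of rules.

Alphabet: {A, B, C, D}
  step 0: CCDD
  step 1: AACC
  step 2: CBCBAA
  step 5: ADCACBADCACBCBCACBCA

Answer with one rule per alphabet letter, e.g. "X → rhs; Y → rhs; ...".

  step 1 ⇒ step 2: AACC ⇒ CB·CB·A·A
    A ↦ CB
    C ↦ A
    B ↦ DC  (constrained at step 2)
  step 0 ⇒ step 1: CCDD ⇒ A·A·C·C
    D ↦ C

A->CB, B->DC, C->A, D->C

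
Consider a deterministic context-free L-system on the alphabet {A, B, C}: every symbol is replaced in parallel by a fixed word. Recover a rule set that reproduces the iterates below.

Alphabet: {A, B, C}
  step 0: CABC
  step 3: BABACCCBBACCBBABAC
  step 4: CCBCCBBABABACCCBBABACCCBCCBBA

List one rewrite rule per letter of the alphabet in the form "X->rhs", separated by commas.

A->CB, B->C, C->BA

  step 3 ⇒ step 4: BABACCCBBACCBBABAC ⇒ C·CB·C·CB·BA·BA·BA·C·C·CB·BA·BA·C·C·CB·C·CB·BA
    A ↦ CB
    B ↦ C
    C ↦ BA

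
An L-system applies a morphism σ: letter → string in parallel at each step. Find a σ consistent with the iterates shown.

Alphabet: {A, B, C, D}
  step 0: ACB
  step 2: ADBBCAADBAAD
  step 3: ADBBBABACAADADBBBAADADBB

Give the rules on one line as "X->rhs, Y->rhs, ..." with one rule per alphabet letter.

A->AD, B->BA, C->CA, D->BB

  step 2 ⇒ step 3: ADBBCAADBAAD ⇒ AD·BB·BA·BA·CA·AD·AD·BB·BA·AD·AD·BB
    A ↦ AD
    B ↦ BA
    C ↦ CA
    D ↦ BB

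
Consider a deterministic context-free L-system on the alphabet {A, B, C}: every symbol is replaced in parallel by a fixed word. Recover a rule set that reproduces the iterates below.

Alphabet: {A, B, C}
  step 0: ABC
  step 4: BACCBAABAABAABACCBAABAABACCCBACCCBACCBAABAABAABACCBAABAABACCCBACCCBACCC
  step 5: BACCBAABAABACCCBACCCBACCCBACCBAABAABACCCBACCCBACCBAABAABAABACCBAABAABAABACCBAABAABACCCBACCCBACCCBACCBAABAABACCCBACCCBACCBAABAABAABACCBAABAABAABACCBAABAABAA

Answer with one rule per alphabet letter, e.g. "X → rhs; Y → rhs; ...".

  step 4 ⇒ step 5: BACCBAABAABAABACCBAABAABACCCBACCCBACCBAABAABAABACCBAABAABACCCBACCCBACCC ⇒ BAC·C·BAA·BAA·BAC·C·C·BAC·C·C·BAC·C·C·BAC·C·BAA·BAA·BAC·C·C·BAC·C·C·BAC·C·BAA·BAA·BAA·BAC·C·BAA·BAA·BAA·BAC·C·BAA·BAA·BAC·C·C·BAC·C·C·BAC·C·C·BAC·C·BAA·BAA·BAC·C·C·BAC·C·C·BAC·C·BAA·BAA·BAA·BAC·C·BAA·BAA·BAA·BAC·C·BAA·BAA·BAA
    A ↦ C
    B ↦ BAC
    C ↦ BAA

A->C, B->BAC, C->BAA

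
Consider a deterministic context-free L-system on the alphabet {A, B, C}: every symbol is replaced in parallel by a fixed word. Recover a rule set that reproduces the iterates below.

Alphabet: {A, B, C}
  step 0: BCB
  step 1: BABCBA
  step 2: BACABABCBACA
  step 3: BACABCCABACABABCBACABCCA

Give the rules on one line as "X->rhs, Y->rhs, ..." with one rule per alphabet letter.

  step 2 ⇒ step 3: BACABABCBACA ⇒ BA·CA·BC·CA·BA·CA·BA·BC·BA·CA·BC·CA
    A ↦ CA
    B ↦ BA
    C ↦ BC

A->CA, B->BA, C->BC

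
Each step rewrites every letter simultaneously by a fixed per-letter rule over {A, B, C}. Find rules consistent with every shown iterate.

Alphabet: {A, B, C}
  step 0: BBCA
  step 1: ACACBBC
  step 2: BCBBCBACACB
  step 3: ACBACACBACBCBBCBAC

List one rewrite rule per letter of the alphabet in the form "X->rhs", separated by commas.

  step 2 ⇒ step 3: BCBBCBACACB ⇒ AC·B·AC·AC·B·AC·BC·B·BC·B·AC
    A ↦ BC
    B ↦ AC
    C ↦ B

A->BC, B->AC, C->B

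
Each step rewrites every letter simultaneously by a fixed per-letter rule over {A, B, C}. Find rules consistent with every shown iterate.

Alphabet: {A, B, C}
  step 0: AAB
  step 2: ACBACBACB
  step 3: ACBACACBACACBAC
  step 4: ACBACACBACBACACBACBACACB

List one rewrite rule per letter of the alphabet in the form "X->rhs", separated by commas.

  step 3 ⇒ step 4: ACBACACBACACBAC ⇒ AC·B·AC·AC·B·AC·B·AC·AC·B·AC·B·AC·AC·B
    A ↦ AC
    B ↦ AC
    C ↦ B

A->AC, B->AC, C->B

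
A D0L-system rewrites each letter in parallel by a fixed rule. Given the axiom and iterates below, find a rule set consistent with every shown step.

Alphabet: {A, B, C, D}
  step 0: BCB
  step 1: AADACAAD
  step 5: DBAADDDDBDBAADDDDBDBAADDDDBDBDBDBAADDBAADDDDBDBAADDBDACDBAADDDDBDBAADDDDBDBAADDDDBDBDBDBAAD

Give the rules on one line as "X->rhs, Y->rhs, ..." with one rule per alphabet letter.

A->D, B->AAD, C->AC, D->DB

  step 0 ⇒ step 1: BCB ⇒ AAD·AC·AAD
    B ↦ AAD
    C ↦ AC
    A ↦ D  (constrained at step 1)
    D ↦ DB  (constrained at step 1)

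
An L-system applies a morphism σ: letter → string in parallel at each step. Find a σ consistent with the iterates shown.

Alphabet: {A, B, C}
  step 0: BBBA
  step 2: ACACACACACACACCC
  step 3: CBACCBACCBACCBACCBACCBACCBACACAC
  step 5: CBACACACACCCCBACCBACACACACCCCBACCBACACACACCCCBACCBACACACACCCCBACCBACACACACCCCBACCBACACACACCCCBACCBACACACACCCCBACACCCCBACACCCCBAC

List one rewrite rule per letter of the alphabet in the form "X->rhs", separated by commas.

  step 2 ⇒ step 3: ACACACACACACACCC ⇒ CB·AC·CB·AC·CB·AC·CB·AC·CB·AC·CB·AC·CB·AC·AC·AC
    A ↦ CB
    C ↦ AC
    B ↦ CC  (constrained at step 0)

A->CB, B->CC, C->AC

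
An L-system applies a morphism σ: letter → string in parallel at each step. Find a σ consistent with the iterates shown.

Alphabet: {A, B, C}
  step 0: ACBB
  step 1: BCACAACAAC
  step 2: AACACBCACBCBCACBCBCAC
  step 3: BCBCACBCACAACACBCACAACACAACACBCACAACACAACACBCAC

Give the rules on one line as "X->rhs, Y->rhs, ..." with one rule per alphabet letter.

A->BC, B->AAC, C->AC

  step 2 ⇒ step 3: AACACBCACBCBCACBCBCAC ⇒ BC·BC·AC·BC·AC·AAC·AC·BC·AC·AAC·AC·AAC·AC·BC·AC·AAC·AC·AAC·AC·BC·AC
    A ↦ BC
    B ↦ AAC
    C ↦ AC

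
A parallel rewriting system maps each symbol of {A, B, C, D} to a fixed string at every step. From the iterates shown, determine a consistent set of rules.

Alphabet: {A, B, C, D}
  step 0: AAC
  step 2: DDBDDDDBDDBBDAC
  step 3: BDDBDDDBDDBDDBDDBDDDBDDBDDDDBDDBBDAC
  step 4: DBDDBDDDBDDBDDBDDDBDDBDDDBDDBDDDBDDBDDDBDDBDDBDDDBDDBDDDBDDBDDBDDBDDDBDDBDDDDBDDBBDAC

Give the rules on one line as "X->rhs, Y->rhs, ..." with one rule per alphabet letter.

A->BBD, B->D, C->AC, D->BDD

  step 3 ⇒ step 4: BDDBDDDBDDBDDBDDBDDDBDDBDDDDBDDBBDAC ⇒ D·BDD·BDD·D·BDD·BDD·BDD·D·BDD·BDD·D·BDD·BDD·D·BDD·BDD·D·BDD·BDD·BDD·D·BDD·BDD·D·BDD·BDD·BDD·BDD·D·BDD·BDD·D·D·BDD·BBD·AC
    A ↦ BBD
    B ↦ D
    C ↦ AC
    D ↦ BDD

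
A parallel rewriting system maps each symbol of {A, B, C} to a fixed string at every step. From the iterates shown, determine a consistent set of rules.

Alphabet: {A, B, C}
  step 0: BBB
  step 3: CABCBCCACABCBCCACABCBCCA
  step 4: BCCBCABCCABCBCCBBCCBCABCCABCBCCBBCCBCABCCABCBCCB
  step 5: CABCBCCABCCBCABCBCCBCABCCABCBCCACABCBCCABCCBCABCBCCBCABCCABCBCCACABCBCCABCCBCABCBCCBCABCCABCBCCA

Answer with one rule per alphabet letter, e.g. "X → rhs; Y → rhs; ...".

  step 4 ⇒ step 5: BCCBCABCCABCBCCBBCCBCABCCABCBCCBBCCBCABCCABCBCCB ⇒ CA·BC·BC·CA·BC·CB·CA·BC·BC·CB·CA·BC·CA·BC·BC·CA·CA·BC·BC·CA·BC·CB·CA·BC·BC·CB·CA·BC·CA·BC·BC·CA·CA·BC·BC·CA·BC·CB·CA·BC·BC·CB·CA·BC·CA·BC·BC·CA
    A ↦ CB
    B ↦ CA
    C ↦ BC

A->CB, B->CA, C->BC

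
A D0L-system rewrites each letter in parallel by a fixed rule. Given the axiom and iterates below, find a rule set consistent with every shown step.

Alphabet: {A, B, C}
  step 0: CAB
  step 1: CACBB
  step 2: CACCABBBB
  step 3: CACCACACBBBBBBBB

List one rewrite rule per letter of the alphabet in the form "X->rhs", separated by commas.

  step 2 ⇒ step 3: CACCABBBB ⇒ CA·C·CA·CA·C·BB·BB·BB·BB
    A ↦ C
    B ↦ BB
    C ↦ CA

A->C, B->BB, C->CA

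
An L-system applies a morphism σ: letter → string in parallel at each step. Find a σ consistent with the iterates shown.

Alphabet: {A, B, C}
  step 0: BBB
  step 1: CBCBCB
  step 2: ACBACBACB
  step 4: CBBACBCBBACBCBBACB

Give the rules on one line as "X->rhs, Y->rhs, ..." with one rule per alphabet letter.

  step 1 ⇒ step 2: CBCBCB ⇒ A·CB·A·CB·A·CB
    B ↦ CB
    C ↦ A
    A ↦ B  (constrained at step 2)

A->B, B->CB, C->A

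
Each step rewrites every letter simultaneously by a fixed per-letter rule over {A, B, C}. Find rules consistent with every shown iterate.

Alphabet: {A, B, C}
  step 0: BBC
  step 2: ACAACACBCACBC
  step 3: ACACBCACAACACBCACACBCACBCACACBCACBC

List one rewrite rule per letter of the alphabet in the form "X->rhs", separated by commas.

A->ACA, B->A, C->CBC

  step 2 ⇒ step 3: ACAACACBCACBC ⇒ ACA·CBC·ACA·ACA·CBC·ACA·CBC·A·CBC·ACA·CBC·A·CBC
    A ↦ ACA
    B ↦ A
    C ↦ CBC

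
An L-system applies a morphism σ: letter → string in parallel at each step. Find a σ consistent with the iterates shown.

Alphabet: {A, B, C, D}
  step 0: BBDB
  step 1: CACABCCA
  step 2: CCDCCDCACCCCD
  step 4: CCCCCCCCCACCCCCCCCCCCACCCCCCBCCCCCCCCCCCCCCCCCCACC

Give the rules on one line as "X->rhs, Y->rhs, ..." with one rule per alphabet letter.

A->D, B->CA, C->CC, D->BC

  step 1 ⇒ step 2: CACABCCA ⇒ CC·D·CC·D·CA·CC·CC·D
    A ↦ D
    B ↦ CA
    C ↦ CC
  step 0 ⇒ step 1: BBDB ⇒ CA·CA·BC·CA
    D ↦ BC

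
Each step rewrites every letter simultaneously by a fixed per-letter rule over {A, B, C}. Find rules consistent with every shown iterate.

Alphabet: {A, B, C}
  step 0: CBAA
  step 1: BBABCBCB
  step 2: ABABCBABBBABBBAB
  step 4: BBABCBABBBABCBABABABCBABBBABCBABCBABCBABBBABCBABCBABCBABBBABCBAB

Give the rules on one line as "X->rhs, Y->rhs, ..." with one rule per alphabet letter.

  step 1 ⇒ step 2: BBABCBCB ⇒ AB·AB·CB·AB·BB·AB·BB·AB
    A ↦ CB
    B ↦ AB
    C ↦ BB

A->CB, B->AB, C->BB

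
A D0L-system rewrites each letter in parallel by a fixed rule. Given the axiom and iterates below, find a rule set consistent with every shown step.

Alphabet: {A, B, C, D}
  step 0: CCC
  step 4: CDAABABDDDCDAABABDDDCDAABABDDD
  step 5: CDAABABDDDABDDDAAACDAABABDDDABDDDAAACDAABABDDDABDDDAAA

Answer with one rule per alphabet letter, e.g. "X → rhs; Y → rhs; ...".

  step 4 ⇒ step 5: CDAABABDDDCDAABABDDDCDAABABDDD ⇒ CD·A·AB·AB·DDD·AB·DDD·A·A·A·CD·A·AB·AB·DDD·AB·DDD·A·A·A·CD·A·AB·AB·DDD·AB·DDD·A·A·A
    A ↦ AB
    B ↦ DDD
    C ↦ CD
    D ↦ A

A->AB, B->DDD, C->CD, D->A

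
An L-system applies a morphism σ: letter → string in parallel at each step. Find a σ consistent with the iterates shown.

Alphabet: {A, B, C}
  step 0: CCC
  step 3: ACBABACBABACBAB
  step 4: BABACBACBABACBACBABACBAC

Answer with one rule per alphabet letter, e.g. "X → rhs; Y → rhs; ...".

  step 3 ⇒ step 4: ACBABACBABACBAB ⇒ B·AB·AC·B·AC·B·AB·AC·B·AC·B·AB·AC·B·AC
    A ↦ B
    B ↦ AC
    C ↦ AB

A->B, B->AC, C->AB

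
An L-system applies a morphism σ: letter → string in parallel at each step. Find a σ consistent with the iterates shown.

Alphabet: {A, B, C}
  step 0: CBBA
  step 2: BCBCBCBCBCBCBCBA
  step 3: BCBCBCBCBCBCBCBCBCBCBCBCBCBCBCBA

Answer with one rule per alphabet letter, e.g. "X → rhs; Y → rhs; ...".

  step 2 ⇒ step 3: BCBCBCBCBCBCBCBA ⇒ BC·BC·BC·BC·BC·BC·BC·BC·BC·BC·BC·BC·BC·BC·BC·BA
    A ↦ BA
    B ↦ BC
    C ↦ BC

A->BA, B->BC, C->BC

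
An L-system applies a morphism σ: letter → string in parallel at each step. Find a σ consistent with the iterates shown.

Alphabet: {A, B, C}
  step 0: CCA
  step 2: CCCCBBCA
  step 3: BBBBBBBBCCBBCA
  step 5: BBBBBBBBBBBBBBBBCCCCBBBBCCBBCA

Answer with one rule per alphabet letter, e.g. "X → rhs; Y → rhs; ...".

  step 2 ⇒ step 3: CCCCBBCA ⇒ BB·BB·BB·BB·C·C·BB·CA
    A ↦ CA
    B ↦ C
    C ↦ BB

A->CA, B->C, C->BB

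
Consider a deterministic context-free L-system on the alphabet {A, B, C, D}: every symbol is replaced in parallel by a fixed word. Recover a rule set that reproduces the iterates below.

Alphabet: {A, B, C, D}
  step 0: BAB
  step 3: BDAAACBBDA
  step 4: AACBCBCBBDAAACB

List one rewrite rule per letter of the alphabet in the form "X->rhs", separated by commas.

  step 3 ⇒ step 4: BDAAACBBDA ⇒ A·A·CB·CB·CB·BD·A·A·A·CB
    A ↦ CB
    B ↦ A
    C ↦ BD
    D ↦ A

A->CB, B->A, C->BD, D->A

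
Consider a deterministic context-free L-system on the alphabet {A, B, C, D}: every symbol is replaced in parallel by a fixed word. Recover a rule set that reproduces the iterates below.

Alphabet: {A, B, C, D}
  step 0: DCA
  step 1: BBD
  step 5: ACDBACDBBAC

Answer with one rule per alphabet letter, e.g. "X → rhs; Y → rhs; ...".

  step 0 ⇒ step 1: DCA ⇒ B·B·D
    A ↦ D
    C ↦ B
    D ↦ B
    B ↦ AC  (constrained at step 1)

A->D, B->AC, C->B, D->B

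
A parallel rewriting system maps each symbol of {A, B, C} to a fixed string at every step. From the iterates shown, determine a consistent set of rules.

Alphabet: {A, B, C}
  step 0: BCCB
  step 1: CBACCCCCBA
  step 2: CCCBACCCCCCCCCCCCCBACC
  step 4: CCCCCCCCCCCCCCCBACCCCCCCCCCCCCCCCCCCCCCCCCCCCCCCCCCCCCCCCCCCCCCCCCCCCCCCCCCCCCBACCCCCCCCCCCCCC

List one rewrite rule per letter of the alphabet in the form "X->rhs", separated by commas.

  step 1 ⇒ step 2: CBACCCCCBA ⇒ CC·CBA·CC·CC·CC·CC·CC·CC·CBA·CC
    A ↦ CC
    B ↦ CBA
    C ↦ CC

A->CC, B->CBA, C->CC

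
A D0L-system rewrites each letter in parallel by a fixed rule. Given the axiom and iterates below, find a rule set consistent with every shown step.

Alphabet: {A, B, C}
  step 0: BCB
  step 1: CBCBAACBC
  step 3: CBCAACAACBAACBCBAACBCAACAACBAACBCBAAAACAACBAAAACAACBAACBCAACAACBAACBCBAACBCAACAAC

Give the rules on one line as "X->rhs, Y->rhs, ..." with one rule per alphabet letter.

  step 0 ⇒ step 1: BCB ⇒ CBC·BAA·CBC
    B ↦ CBC
    C ↦ BAA
    A ↦ AAC  (constrained at step 1)

A->AAC, B->CBC, C->BAA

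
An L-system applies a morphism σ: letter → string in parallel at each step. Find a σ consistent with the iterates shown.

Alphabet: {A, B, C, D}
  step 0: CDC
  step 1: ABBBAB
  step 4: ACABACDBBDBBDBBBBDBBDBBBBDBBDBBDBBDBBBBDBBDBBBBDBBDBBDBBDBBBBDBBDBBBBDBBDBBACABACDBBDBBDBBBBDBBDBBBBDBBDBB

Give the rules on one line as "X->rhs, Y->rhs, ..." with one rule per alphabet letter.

  step 0 ⇒ step 1: CDC ⇒ AB·BB·AB
    C ↦ AB
    D ↦ BB
    A ↦ AC  (constrained at step 1)
    B ↦ DBB  (constrained at step 1)

A->AC, B->DBB, C->AB, D->BB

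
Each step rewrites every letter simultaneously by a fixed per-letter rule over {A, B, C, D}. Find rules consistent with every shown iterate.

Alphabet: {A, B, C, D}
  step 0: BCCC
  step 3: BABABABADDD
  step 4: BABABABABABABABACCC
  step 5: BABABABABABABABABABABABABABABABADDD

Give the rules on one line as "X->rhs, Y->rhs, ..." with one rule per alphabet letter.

A->BA, B->BA, C->D, D->C

  step 4 ⇒ step 5: BABABABABABABABACCC ⇒ BA·BA·BA·BA·BA·BA·BA·BA·BA·BA·BA·BA·BA·BA·BA·BA·D·D·D
    A ↦ BA
    B ↦ BA
    C ↦ D
  step 3 ⇒ step 4: BABABABADDD ⇒ BA·BA·BA·BA·BA·BA·BA·BA·C·C·C
    D ↦ C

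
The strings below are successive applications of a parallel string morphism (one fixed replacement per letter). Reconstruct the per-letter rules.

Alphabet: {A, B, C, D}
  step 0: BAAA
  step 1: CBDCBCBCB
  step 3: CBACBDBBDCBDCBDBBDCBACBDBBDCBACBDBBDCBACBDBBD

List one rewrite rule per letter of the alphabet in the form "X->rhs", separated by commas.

A->CB, B->CBD, C->A, D->BBD

  step 0 ⇒ step 1: BAAA ⇒ CBD·CB·CB·CB
    A ↦ CB
    B ↦ CBD
    C ↦ A  (constrained at step 1)
    D ↦ BBD  (constrained at step 1)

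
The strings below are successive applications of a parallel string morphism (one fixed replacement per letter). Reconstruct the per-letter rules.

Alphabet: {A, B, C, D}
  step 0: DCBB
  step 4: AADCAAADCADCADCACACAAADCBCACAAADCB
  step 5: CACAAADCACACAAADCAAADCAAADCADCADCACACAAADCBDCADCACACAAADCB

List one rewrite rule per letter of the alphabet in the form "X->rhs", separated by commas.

A->CA, B->CB, C->D, D->AA

  step 4 ⇒ step 5: AADCAAADCADCADCACACAAADCBCACAAADCB ⇒ CA·CA·AA·D·CA·CA·CA·AA·D·CA·AA·D·CA·AA·D·CA·D·CA·D·CA·CA·CA·AA·D·CB·D·CA·D·CA·CA·CA·AA·D·CB
    A ↦ CA
    B ↦ CB
    C ↦ D
    D ↦ AA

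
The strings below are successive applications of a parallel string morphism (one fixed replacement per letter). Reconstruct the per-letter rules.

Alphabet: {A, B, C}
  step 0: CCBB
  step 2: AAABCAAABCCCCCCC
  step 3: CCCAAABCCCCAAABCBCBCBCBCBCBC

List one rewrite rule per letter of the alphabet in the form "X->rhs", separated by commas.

  step 2 ⇒ step 3: AAABCAAABCCCCCCC ⇒ C·C·C·AAA·BC·C·C·C·AAA·BC·BC·BC·BC·BC·BC·BC
    A ↦ C
    B ↦ AAA
    C ↦ BC

A->C, B->AAA, C->BC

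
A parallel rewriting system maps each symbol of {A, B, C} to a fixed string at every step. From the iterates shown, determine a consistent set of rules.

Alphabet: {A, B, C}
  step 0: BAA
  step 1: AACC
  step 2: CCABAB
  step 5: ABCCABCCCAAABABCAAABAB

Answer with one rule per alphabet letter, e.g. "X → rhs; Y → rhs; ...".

A->C, B->AA, C->AB

  step 1 ⇒ step 2: AACC ⇒ C·C·AB·AB
    A ↦ C
    C ↦ AB
  step 0 ⇒ step 1: BAA ⇒ AA·C·C
    B ↦ AA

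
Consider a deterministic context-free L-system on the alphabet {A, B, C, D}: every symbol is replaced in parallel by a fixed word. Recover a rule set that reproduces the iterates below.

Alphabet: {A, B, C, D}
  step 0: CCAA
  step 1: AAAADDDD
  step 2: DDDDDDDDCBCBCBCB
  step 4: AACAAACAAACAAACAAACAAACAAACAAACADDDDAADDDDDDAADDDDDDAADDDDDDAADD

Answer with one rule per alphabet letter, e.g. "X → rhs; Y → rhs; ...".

A->DD, B->CA, C->AA, D->CB

  step 1 ⇒ step 2: AAAADDDD ⇒ DD·DD·DD·DD·CB·CB·CB·CB
    A ↦ DD
    D ↦ CB
    B ↦ CA  (constrained at step 2)
  step 0 ⇒ step 1: CCAA ⇒ AA·AA·DD·DD
    C ↦ AA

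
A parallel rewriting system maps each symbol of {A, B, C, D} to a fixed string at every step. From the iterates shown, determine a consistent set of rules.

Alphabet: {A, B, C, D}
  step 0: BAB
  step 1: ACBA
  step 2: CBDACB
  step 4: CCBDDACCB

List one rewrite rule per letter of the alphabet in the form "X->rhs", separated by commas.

  step 1 ⇒ step 2: ACBA ⇒ CB·D·A·CB
    A ↦ CB
    B ↦ A
    C ↦ D
    D ↦ C  (constrained at step 2)

A->CB, B->A, C->D, D->C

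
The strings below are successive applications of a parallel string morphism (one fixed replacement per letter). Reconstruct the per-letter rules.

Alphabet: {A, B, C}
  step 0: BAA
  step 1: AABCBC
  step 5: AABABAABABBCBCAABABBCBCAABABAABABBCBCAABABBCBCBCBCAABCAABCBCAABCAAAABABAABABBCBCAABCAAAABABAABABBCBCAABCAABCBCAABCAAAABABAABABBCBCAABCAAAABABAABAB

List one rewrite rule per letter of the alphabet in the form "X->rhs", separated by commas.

  step 0 ⇒ step 1: BAA ⇒ AA·BC·BC
    A ↦ BC
    B ↦ AA
    C ↦ BAB  (constrained at step 1)

A->BC, B->AA, C->BAB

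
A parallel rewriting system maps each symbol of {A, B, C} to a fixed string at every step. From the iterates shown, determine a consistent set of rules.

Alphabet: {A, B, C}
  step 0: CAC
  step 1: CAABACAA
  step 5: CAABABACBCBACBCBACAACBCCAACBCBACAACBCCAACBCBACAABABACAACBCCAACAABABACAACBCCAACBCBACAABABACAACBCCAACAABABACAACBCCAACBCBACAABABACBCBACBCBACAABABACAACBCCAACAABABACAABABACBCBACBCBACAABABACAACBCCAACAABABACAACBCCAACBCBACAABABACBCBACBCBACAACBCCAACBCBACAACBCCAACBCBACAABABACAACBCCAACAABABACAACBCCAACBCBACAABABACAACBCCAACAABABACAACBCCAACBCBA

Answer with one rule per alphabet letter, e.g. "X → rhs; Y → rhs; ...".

A->BA, B->CBC, C->CAA

  step 0 ⇒ step 1: CAC ⇒ CAA·BA·CAA
    A ↦ BA
    C ↦ CAA
    B ↦ CBC  (constrained at step 1)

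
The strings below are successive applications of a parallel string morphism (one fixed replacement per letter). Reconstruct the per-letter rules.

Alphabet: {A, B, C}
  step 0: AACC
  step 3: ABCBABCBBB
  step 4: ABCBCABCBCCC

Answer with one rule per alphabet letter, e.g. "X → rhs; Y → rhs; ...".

A->AB, B->C, C->B

  step 3 ⇒ step 4: ABCBABCBBB ⇒ AB·C·B·C·AB·C·B·C·C·C
    A ↦ AB
    B ↦ C
    C ↦ B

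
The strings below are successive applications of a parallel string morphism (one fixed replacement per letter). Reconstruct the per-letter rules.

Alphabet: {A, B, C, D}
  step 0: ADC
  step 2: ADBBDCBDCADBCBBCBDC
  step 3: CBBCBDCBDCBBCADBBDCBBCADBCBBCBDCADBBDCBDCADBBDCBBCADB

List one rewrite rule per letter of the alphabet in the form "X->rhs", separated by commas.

  step 2 ⇒ step 3: ADBBDCBDCADBCBBCBDC ⇒ C·BBC·BDC·BDC·BBC·ADB·BDC·BBC·ADB·C·BBC·BDC·ADB·BDC·BDC·ADB·BDC·BBC·ADB
    A ↦ C
    B ↦ BDC
    C ↦ ADB
    D ↦ BBC

A->C, B->BDC, C->ADB, D->BBC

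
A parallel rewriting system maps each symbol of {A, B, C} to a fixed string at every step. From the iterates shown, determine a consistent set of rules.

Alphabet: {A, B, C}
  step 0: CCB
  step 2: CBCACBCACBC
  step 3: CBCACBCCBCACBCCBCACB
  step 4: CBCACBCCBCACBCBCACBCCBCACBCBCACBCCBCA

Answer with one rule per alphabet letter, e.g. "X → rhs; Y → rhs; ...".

A->C, B->CA, C->CB

  step 3 ⇒ step 4: CBCACBCCBCACBCCBCACB ⇒ CB·CA·CB·C·CB·CA·CB·CB·CA·CB·C·CB·CA·CB·CB·CA·CB·C·CB·CA
    A ↦ C
    B ↦ CA
    C ↦ CB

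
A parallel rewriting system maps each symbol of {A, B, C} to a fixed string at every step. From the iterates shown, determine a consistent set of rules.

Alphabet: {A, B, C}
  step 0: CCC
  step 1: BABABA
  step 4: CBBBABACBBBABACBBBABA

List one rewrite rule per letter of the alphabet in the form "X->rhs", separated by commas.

  step 0 ⇒ step 1: CCC ⇒ BA·BA·BA
    C ↦ BA
    A ↦ BB  (constrained at step 1)
    B ↦ C  (constrained at step 1)

A->BB, B->C, C->BA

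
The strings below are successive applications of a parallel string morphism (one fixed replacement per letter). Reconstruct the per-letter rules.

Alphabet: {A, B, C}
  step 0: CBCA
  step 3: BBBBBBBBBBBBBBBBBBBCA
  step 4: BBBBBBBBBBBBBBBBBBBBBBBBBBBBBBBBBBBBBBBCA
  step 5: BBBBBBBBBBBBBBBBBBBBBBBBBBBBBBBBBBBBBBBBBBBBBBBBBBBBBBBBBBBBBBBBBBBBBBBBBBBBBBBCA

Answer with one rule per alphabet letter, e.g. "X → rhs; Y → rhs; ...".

A->CA, B->BB, C->B

  step 4 ⇒ step 5: BBBBBBBBBBBBBBBBBBBBBBBBBBBBBBBBBBBBBBBCA ⇒ BB·BB·BB·BB·BB·BB·BB·BB·BB·BB·BB·BB·BB·BB·BB·BB·BB·BB·BB·BB·BB·BB·BB·BB·BB·BB·BB·BB·BB·BB·BB·BB·BB·BB·BB·BB·BB·BB·BB·B·CA
    A ↦ CA
    B ↦ BB
    C ↦ B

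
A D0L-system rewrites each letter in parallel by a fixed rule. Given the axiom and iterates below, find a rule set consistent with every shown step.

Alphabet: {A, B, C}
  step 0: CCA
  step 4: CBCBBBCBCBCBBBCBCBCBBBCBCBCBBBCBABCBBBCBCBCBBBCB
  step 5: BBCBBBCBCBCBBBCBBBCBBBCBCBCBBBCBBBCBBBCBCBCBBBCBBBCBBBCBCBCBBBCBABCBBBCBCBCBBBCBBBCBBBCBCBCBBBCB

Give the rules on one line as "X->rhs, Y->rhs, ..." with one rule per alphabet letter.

A->AB, B->CB, C->BB

  step 4 ⇒ step 5: CBCBBBCBCBCBBBCBCBCBBBCBCBCBBBCBABCBBBCBCBCBBBCB ⇒ BB·CB·BB·CB·CB·CB·BB·CB·BB·CB·BB·CB·CB·CB·BB·CB·BB·CB·BB·CB·CB·CB·BB·CB·BB·CB·BB·CB·CB·CB·BB·CB·AB·CB·BB·CB·CB·CB·BB·CB·BB·CB·BB·CB·CB·CB·BB·CB
    A ↦ AB
    B ↦ CB
    C ↦ BB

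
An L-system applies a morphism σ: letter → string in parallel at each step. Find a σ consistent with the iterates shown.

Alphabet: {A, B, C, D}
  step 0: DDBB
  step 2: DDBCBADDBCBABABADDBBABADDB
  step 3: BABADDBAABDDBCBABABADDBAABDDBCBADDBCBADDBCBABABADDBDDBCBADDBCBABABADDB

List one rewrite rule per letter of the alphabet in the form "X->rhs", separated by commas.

  step 2 ⇒ step 3: DDBCBADDBCBABABADDBBABADDB ⇒ BA·BA·DDB·AAB·DDB·CBA·BA·BA·DDB·AAB·DDB·CBA·DDB·CBA·DDB·CBA·BA·BA·DDB·DDB·CBA·DDB·CBA·BA·BA·DDB
    A ↦ CBA
    B ↦ DDB
    C ↦ AAB
    D ↦ BA

A->CBA, B->DDB, C->AAB, D->BA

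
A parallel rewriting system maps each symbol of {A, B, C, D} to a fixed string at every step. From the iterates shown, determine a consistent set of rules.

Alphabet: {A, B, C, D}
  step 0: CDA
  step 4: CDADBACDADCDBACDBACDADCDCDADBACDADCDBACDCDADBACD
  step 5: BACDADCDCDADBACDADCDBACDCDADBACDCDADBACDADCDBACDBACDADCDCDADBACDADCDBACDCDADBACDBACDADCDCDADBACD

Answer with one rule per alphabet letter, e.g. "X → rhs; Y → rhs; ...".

A->AD, B->CD, C->BA, D->CD

  step 4 ⇒ step 5: CDADBACDADCDBACDBACDADCDCDADBACDADCDBACDCDADBACD ⇒ BA·CD·AD·CD·CD·AD·BA·CD·AD·CD·BA·CD·CD·AD·BA·CD·CD·AD·BA·CD·AD·CD·BA·CD·BA·CD·AD·CD·CD·AD·BA·CD·AD·CD·BA·CD·CD·AD·BA·CD·BA·CD·AD·CD·CD·AD·BA·CD
    A ↦ AD
    B ↦ CD
    C ↦ BA
    D ↦ CD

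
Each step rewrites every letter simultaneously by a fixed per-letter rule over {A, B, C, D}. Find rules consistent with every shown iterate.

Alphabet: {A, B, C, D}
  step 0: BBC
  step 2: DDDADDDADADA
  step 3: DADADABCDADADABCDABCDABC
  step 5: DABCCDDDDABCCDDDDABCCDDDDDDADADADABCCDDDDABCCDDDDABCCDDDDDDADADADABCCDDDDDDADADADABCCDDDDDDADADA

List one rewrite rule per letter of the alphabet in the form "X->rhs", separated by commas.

A->BC, B->CD, C->DD, D->DA

  step 2 ⇒ step 3: DDDADDDADADA ⇒ DA·DA·DA·BC·DA·DA·DA·BC·DA·BC·DA·BC
    A ↦ BC
    D ↦ DA
    B ↦ CD  (constrained at step 0)
    C ↦ DD  (constrained at step 0)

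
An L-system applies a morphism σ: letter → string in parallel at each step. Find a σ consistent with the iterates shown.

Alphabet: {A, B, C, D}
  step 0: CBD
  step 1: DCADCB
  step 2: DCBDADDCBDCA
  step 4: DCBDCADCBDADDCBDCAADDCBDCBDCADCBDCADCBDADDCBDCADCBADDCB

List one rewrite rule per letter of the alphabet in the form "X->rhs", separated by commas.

  step 1 ⇒ step 2: DCADCB ⇒ DCB·D·AD·DCB·D·CA
    A ↦ AD
    B ↦ CA
    C ↦ D
    D ↦ DCB

A->AD, B->CA, C->D, D->DCB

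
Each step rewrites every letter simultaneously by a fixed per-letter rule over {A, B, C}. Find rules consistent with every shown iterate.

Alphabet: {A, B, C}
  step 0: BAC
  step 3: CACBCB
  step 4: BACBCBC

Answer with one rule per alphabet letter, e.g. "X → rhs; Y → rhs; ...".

A->AC, B->C, C->B

  step 3 ⇒ step 4: CACBCB ⇒ B·AC·B·C·B·C
    A ↦ AC
    B ↦ C
    C ↦ B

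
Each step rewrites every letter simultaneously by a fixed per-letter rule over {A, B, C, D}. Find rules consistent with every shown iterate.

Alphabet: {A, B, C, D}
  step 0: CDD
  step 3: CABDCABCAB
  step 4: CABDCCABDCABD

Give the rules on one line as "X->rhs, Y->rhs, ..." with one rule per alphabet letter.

A->B, B->D, C->CA, D->C

  step 3 ⇒ step 4: CABDCABCAB ⇒ CA·B·D·C·CA·B·D·CA·B·D
    A ↦ B
    B ↦ D
    C ↦ CA
    D ↦ C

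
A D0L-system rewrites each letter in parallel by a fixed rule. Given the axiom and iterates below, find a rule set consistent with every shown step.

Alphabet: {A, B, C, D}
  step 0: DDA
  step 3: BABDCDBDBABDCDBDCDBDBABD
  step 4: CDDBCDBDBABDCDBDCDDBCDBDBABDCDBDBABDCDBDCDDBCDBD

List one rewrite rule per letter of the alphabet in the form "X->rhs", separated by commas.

  step 3 ⇒ step 4: BABDCDBDBABDCDBDCDBDBABD ⇒ CD·DB·CD·BD·BA·BD·CD·BD·CD·DB·CD·BD·BA·BD·CD·BD·BA·BD·CD·BD·CD·DB·CD·BD
    A ↦ DB
    B ↦ CD
    C ↦ BA
    D ↦ BD

A->DB, B->CD, C->BA, D->BD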